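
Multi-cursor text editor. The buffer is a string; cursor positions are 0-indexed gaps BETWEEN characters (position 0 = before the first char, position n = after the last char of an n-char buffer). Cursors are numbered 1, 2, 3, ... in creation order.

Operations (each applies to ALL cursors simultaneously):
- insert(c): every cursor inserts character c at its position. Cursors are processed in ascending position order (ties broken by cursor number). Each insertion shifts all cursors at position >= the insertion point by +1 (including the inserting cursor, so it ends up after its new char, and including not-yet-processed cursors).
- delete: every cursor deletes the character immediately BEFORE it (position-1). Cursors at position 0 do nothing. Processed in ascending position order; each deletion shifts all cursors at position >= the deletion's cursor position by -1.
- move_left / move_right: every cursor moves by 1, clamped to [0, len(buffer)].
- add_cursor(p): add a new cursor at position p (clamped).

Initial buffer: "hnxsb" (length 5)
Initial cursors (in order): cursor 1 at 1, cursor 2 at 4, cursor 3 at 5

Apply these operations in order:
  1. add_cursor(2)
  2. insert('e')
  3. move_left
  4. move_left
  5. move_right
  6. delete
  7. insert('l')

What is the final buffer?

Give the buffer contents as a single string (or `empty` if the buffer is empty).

Answer: lelexlele

Derivation:
After op 1 (add_cursor(2)): buffer="hnxsb" (len 5), cursors c1@1 c4@2 c2@4 c3@5, authorship .....
After op 2 (insert('e')): buffer="henexsebe" (len 9), cursors c1@2 c4@4 c2@7 c3@9, authorship .1.4..2.3
After op 3 (move_left): buffer="henexsebe" (len 9), cursors c1@1 c4@3 c2@6 c3@8, authorship .1.4..2.3
After op 4 (move_left): buffer="henexsebe" (len 9), cursors c1@0 c4@2 c2@5 c3@7, authorship .1.4..2.3
After op 5 (move_right): buffer="henexsebe" (len 9), cursors c1@1 c4@3 c2@6 c3@8, authorship .1.4..2.3
After op 6 (delete): buffer="eexee" (len 5), cursors c1@0 c4@1 c2@3 c3@4, authorship 14.23
After op 7 (insert('l')): buffer="lelexlele" (len 9), cursors c1@1 c4@3 c2@6 c3@8, authorship 1144.2233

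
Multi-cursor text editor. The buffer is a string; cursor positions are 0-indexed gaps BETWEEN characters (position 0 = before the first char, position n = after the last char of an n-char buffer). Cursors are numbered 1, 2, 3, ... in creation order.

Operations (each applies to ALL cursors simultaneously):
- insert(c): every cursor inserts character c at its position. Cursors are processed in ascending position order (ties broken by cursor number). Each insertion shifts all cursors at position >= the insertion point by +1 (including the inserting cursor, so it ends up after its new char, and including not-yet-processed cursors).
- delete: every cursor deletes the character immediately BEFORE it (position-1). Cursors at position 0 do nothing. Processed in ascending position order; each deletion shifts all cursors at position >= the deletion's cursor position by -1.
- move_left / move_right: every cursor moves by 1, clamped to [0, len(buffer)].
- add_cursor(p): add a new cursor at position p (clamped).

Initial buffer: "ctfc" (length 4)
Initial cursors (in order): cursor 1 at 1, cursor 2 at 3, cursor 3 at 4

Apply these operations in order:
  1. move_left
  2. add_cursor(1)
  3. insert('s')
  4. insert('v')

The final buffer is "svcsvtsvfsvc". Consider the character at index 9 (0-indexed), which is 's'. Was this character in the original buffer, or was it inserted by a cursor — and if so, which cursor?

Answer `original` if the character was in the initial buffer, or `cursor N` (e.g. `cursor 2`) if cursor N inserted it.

Answer: cursor 3

Derivation:
After op 1 (move_left): buffer="ctfc" (len 4), cursors c1@0 c2@2 c3@3, authorship ....
After op 2 (add_cursor(1)): buffer="ctfc" (len 4), cursors c1@0 c4@1 c2@2 c3@3, authorship ....
After op 3 (insert('s')): buffer="scstsfsc" (len 8), cursors c1@1 c4@3 c2@5 c3@7, authorship 1.4.2.3.
After op 4 (insert('v')): buffer="svcsvtsvfsvc" (len 12), cursors c1@2 c4@5 c2@8 c3@11, authorship 11.44.22.33.
Authorship (.=original, N=cursor N): 1 1 . 4 4 . 2 2 . 3 3 .
Index 9: author = 3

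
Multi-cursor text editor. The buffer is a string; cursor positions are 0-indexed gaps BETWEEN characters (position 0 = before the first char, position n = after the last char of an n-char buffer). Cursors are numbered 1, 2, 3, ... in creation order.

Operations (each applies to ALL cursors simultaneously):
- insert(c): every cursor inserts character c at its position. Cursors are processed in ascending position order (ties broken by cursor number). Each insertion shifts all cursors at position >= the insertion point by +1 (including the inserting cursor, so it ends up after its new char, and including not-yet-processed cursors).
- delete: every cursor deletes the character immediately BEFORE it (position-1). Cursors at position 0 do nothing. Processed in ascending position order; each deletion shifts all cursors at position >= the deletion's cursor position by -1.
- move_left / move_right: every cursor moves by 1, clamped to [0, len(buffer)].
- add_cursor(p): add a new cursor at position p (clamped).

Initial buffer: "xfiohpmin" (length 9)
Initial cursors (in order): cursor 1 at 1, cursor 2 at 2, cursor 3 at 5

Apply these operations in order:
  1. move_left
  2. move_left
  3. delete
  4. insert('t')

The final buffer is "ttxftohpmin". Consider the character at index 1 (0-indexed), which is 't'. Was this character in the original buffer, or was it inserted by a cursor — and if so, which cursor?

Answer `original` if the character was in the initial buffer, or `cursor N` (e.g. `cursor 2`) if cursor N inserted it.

Answer: cursor 2

Derivation:
After op 1 (move_left): buffer="xfiohpmin" (len 9), cursors c1@0 c2@1 c3@4, authorship .........
After op 2 (move_left): buffer="xfiohpmin" (len 9), cursors c1@0 c2@0 c3@3, authorship .........
After op 3 (delete): buffer="xfohpmin" (len 8), cursors c1@0 c2@0 c3@2, authorship ........
After op 4 (insert('t')): buffer="ttxftohpmin" (len 11), cursors c1@2 c2@2 c3@5, authorship 12..3......
Authorship (.=original, N=cursor N): 1 2 . . 3 . . . . . .
Index 1: author = 2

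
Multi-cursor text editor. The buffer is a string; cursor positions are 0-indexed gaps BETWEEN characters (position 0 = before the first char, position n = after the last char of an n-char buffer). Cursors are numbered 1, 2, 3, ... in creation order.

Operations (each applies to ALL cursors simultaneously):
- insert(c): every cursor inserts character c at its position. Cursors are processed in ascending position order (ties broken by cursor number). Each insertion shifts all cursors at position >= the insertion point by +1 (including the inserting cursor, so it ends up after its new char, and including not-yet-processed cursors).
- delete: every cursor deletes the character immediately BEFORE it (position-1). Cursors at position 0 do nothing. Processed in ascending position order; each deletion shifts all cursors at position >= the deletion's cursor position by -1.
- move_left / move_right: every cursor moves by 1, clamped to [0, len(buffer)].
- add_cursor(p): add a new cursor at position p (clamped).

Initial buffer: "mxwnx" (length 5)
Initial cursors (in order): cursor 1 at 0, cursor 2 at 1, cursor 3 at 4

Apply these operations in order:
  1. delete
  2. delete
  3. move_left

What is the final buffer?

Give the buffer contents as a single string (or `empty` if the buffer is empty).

After op 1 (delete): buffer="xwx" (len 3), cursors c1@0 c2@0 c3@2, authorship ...
After op 2 (delete): buffer="xx" (len 2), cursors c1@0 c2@0 c3@1, authorship ..
After op 3 (move_left): buffer="xx" (len 2), cursors c1@0 c2@0 c3@0, authorship ..

Answer: xx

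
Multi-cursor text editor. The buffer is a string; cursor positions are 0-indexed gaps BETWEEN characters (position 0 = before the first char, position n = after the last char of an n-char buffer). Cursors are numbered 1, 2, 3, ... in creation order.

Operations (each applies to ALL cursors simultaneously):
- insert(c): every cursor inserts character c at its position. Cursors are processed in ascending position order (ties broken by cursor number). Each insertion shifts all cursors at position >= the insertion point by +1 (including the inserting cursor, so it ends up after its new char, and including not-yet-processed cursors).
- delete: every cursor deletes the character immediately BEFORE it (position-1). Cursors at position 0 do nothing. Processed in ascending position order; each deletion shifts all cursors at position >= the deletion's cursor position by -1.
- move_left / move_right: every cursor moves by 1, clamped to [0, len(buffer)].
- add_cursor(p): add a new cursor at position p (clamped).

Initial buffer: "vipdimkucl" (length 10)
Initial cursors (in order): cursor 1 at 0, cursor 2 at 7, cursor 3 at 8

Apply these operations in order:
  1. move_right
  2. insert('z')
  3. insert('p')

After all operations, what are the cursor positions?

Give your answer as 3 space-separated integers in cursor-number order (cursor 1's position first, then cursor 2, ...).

After op 1 (move_right): buffer="vipdimkucl" (len 10), cursors c1@1 c2@8 c3@9, authorship ..........
After op 2 (insert('z')): buffer="vzipdimkuzczl" (len 13), cursors c1@2 c2@10 c3@12, authorship .1.......2.3.
After op 3 (insert('p')): buffer="vzpipdimkuzpczpl" (len 16), cursors c1@3 c2@12 c3@15, authorship .11.......22.33.

Answer: 3 12 15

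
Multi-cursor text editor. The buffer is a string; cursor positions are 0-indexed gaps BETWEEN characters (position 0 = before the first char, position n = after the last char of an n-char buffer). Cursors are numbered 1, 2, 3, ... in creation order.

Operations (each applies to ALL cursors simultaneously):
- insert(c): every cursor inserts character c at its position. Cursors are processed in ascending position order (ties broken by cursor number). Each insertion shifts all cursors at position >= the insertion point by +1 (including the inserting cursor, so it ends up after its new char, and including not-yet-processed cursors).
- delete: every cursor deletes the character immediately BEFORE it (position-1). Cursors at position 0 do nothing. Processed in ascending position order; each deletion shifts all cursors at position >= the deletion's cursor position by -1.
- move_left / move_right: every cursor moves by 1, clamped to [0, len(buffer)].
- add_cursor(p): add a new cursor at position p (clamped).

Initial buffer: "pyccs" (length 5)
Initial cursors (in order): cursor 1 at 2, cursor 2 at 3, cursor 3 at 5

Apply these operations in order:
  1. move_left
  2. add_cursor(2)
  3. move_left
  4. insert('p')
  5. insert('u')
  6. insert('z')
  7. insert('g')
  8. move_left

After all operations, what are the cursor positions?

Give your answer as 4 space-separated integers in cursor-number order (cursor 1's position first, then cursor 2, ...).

After op 1 (move_left): buffer="pyccs" (len 5), cursors c1@1 c2@2 c3@4, authorship .....
After op 2 (add_cursor(2)): buffer="pyccs" (len 5), cursors c1@1 c2@2 c4@2 c3@4, authorship .....
After op 3 (move_left): buffer="pyccs" (len 5), cursors c1@0 c2@1 c4@1 c3@3, authorship .....
After op 4 (insert('p')): buffer="ppppycpcs" (len 9), cursors c1@1 c2@4 c4@4 c3@7, authorship 1.24..3..
After op 5 (insert('u')): buffer="pupppuuycpucs" (len 13), cursors c1@2 c2@7 c4@7 c3@11, authorship 11.2424..33..
After op 6 (insert('z')): buffer="puzpppuuzzycpuzcs" (len 17), cursors c1@3 c2@10 c4@10 c3@15, authorship 111.242424..333..
After op 7 (insert('g')): buffer="puzgpppuuzzggycpuzgcs" (len 21), cursors c1@4 c2@13 c4@13 c3@19, authorship 1111.24242424..3333..
After op 8 (move_left): buffer="puzgpppuuzzggycpuzgcs" (len 21), cursors c1@3 c2@12 c4@12 c3@18, authorship 1111.24242424..3333..

Answer: 3 12 18 12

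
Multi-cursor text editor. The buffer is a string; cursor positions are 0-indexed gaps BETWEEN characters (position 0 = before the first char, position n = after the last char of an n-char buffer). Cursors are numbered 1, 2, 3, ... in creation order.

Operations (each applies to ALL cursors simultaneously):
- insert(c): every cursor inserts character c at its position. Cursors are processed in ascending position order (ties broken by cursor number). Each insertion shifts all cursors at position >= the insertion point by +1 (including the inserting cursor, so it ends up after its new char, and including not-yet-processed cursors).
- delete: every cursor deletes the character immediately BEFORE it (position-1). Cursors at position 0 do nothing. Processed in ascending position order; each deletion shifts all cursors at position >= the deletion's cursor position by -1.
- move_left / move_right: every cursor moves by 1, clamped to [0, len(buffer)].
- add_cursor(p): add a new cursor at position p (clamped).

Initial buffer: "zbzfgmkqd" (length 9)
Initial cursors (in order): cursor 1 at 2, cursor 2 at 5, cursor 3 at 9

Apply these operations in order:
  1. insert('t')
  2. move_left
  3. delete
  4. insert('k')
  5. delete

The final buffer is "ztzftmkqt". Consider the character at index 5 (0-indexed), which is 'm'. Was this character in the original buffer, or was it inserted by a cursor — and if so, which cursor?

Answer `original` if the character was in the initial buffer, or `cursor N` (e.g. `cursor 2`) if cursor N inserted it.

After op 1 (insert('t')): buffer="zbtzfgtmkqdt" (len 12), cursors c1@3 c2@7 c3@12, authorship ..1...2....3
After op 2 (move_left): buffer="zbtzfgtmkqdt" (len 12), cursors c1@2 c2@6 c3@11, authorship ..1...2....3
After op 3 (delete): buffer="ztzftmkqt" (len 9), cursors c1@1 c2@4 c3@8, authorship .1..2...3
After op 4 (insert('k')): buffer="zktzfktmkqkt" (len 12), cursors c1@2 c2@6 c3@11, authorship .11..22...33
After op 5 (delete): buffer="ztzftmkqt" (len 9), cursors c1@1 c2@4 c3@8, authorship .1..2...3
Authorship (.=original, N=cursor N): . 1 . . 2 . . . 3
Index 5: author = original

Answer: original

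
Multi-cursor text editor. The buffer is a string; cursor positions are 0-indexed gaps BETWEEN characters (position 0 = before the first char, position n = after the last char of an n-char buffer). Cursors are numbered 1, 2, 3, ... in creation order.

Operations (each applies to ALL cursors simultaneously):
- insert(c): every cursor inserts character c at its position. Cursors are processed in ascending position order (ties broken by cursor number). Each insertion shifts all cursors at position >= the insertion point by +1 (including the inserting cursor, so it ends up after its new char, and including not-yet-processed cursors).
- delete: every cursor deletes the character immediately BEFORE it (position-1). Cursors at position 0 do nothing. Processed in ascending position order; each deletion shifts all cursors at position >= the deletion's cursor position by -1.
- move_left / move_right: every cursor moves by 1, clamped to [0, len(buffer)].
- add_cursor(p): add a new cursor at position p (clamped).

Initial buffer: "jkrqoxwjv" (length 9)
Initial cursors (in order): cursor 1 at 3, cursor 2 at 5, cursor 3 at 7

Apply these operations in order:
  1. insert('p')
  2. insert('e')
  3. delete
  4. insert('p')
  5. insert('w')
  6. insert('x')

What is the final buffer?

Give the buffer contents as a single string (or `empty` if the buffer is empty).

Answer: jkrppwxqoppwxxwppwxjv

Derivation:
After op 1 (insert('p')): buffer="jkrpqopxwpjv" (len 12), cursors c1@4 c2@7 c3@10, authorship ...1..2..3..
After op 2 (insert('e')): buffer="jkrpeqopexwpejv" (len 15), cursors c1@5 c2@9 c3@13, authorship ...11..22..33..
After op 3 (delete): buffer="jkrpqopxwpjv" (len 12), cursors c1@4 c2@7 c3@10, authorship ...1..2..3..
After op 4 (insert('p')): buffer="jkrppqoppxwppjv" (len 15), cursors c1@5 c2@9 c3@13, authorship ...11..22..33..
After op 5 (insert('w')): buffer="jkrppwqoppwxwppwjv" (len 18), cursors c1@6 c2@11 c3@16, authorship ...111..222..333..
After op 6 (insert('x')): buffer="jkrppwxqoppwxxwppwxjv" (len 21), cursors c1@7 c2@13 c3@19, authorship ...1111..2222..3333..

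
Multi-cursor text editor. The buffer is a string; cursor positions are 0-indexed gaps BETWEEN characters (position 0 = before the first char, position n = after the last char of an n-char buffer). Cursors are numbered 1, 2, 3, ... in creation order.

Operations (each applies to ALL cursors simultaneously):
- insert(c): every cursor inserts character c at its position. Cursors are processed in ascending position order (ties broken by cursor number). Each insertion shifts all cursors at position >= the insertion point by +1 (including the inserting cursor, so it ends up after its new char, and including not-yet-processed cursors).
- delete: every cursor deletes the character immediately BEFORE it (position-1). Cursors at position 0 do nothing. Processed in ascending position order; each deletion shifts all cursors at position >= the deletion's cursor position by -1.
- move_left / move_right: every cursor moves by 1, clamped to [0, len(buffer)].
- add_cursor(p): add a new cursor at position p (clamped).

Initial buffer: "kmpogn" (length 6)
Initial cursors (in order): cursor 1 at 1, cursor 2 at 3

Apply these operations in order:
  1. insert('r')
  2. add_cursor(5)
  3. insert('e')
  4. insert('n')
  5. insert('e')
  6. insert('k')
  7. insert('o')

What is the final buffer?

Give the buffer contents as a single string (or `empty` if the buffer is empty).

After op 1 (insert('r')): buffer="krmprogn" (len 8), cursors c1@2 c2@5, authorship .1..2...
After op 2 (add_cursor(5)): buffer="krmprogn" (len 8), cursors c1@2 c2@5 c3@5, authorship .1..2...
After op 3 (insert('e')): buffer="krempreeogn" (len 11), cursors c1@3 c2@8 c3@8, authorship .11..223...
After op 4 (insert('n')): buffer="krenmpreennogn" (len 14), cursors c1@4 c2@11 c3@11, authorship .111..22323...
After op 5 (insert('e')): buffer="krenempreenneeogn" (len 17), cursors c1@5 c2@14 c3@14, authorship .1111..2232323...
After op 6 (insert('k')): buffer="krenekmpreenneekkogn" (len 20), cursors c1@6 c2@17 c3@17, authorship .11111..223232323...
After op 7 (insert('o')): buffer="krenekompreenneekkooogn" (len 23), cursors c1@7 c2@20 c3@20, authorship .111111..22323232323...

Answer: krenekompreenneekkooogn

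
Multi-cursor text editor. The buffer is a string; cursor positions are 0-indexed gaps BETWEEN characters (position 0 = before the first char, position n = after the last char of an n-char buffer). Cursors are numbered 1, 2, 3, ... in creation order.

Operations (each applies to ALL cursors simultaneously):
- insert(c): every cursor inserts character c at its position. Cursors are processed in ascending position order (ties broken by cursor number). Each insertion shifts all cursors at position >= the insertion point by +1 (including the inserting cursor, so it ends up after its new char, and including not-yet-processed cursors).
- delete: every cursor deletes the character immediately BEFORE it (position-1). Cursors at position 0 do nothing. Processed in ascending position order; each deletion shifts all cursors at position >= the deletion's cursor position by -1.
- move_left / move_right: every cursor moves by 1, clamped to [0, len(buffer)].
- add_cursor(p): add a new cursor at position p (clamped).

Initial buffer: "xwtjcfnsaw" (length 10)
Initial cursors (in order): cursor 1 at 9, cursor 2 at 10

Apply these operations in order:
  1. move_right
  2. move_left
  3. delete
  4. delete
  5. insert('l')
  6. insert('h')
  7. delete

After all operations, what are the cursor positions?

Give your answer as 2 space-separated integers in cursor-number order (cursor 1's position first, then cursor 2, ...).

After op 1 (move_right): buffer="xwtjcfnsaw" (len 10), cursors c1@10 c2@10, authorship ..........
After op 2 (move_left): buffer="xwtjcfnsaw" (len 10), cursors c1@9 c2@9, authorship ..........
After op 3 (delete): buffer="xwtjcfnw" (len 8), cursors c1@7 c2@7, authorship ........
After op 4 (delete): buffer="xwtjcw" (len 6), cursors c1@5 c2@5, authorship ......
After op 5 (insert('l')): buffer="xwtjcllw" (len 8), cursors c1@7 c2@7, authorship .....12.
After op 6 (insert('h')): buffer="xwtjcllhhw" (len 10), cursors c1@9 c2@9, authorship .....1212.
After op 7 (delete): buffer="xwtjcllw" (len 8), cursors c1@7 c2@7, authorship .....12.

Answer: 7 7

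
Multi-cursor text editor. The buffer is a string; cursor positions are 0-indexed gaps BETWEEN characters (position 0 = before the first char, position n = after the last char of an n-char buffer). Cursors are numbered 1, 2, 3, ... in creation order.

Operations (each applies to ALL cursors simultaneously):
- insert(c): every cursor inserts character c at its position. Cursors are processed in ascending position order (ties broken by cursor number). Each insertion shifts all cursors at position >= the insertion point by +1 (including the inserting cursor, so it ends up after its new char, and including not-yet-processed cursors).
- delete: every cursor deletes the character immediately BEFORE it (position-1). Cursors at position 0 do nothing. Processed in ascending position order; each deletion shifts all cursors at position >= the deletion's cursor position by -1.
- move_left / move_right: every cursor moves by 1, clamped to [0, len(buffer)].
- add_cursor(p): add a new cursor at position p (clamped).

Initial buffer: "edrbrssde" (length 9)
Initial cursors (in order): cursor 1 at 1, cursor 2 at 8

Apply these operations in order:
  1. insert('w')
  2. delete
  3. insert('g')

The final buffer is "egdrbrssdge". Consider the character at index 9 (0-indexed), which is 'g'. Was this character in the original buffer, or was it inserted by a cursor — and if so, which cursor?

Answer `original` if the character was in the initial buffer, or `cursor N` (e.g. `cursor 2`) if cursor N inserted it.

After op 1 (insert('w')): buffer="ewdrbrssdwe" (len 11), cursors c1@2 c2@10, authorship .1.......2.
After op 2 (delete): buffer="edrbrssde" (len 9), cursors c1@1 c2@8, authorship .........
After op 3 (insert('g')): buffer="egdrbrssdge" (len 11), cursors c1@2 c2@10, authorship .1.......2.
Authorship (.=original, N=cursor N): . 1 . . . . . . . 2 .
Index 9: author = 2

Answer: cursor 2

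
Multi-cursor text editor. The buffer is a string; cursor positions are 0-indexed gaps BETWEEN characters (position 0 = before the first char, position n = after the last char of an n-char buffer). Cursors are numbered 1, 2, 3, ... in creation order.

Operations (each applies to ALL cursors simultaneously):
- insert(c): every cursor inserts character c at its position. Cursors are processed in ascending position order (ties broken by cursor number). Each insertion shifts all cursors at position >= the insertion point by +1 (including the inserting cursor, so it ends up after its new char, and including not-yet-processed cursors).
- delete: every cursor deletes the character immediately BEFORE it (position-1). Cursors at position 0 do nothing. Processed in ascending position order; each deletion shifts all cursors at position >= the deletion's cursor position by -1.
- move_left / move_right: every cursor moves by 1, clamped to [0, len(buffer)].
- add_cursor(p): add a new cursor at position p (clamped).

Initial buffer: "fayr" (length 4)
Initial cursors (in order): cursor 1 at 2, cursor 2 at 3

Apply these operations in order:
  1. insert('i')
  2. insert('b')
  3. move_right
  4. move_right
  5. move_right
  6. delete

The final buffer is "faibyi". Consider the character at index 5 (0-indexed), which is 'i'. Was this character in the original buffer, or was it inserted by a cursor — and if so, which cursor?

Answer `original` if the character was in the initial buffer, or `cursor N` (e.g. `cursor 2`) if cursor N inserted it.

Answer: cursor 2

Derivation:
After op 1 (insert('i')): buffer="faiyir" (len 6), cursors c1@3 c2@5, authorship ..1.2.
After op 2 (insert('b')): buffer="faibyibr" (len 8), cursors c1@4 c2@7, authorship ..11.22.
After op 3 (move_right): buffer="faibyibr" (len 8), cursors c1@5 c2@8, authorship ..11.22.
After op 4 (move_right): buffer="faibyibr" (len 8), cursors c1@6 c2@8, authorship ..11.22.
After op 5 (move_right): buffer="faibyibr" (len 8), cursors c1@7 c2@8, authorship ..11.22.
After op 6 (delete): buffer="faibyi" (len 6), cursors c1@6 c2@6, authorship ..11.2
Authorship (.=original, N=cursor N): . . 1 1 . 2
Index 5: author = 2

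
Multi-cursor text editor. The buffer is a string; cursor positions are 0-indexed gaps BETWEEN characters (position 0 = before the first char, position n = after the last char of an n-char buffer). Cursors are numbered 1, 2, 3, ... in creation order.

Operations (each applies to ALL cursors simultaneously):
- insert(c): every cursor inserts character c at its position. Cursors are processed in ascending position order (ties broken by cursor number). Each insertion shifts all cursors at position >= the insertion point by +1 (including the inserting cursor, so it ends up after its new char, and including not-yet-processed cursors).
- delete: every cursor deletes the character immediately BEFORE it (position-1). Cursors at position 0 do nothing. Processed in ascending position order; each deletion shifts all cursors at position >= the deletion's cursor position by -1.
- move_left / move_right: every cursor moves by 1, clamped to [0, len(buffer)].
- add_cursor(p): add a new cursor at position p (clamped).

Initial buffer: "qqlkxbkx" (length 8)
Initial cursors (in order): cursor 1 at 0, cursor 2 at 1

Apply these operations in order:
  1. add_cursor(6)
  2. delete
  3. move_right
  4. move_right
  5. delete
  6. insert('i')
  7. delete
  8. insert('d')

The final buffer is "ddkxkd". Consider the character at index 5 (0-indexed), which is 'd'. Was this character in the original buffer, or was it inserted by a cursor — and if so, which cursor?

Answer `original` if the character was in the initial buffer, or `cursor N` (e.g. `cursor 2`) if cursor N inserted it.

Answer: cursor 3

Derivation:
After op 1 (add_cursor(6)): buffer="qqlkxbkx" (len 8), cursors c1@0 c2@1 c3@6, authorship ........
After op 2 (delete): buffer="qlkxkx" (len 6), cursors c1@0 c2@0 c3@4, authorship ......
After op 3 (move_right): buffer="qlkxkx" (len 6), cursors c1@1 c2@1 c3@5, authorship ......
After op 4 (move_right): buffer="qlkxkx" (len 6), cursors c1@2 c2@2 c3@6, authorship ......
After op 5 (delete): buffer="kxk" (len 3), cursors c1@0 c2@0 c3@3, authorship ...
After op 6 (insert('i')): buffer="iikxki" (len 6), cursors c1@2 c2@2 c3@6, authorship 12...3
After op 7 (delete): buffer="kxk" (len 3), cursors c1@0 c2@0 c3@3, authorship ...
After op 8 (insert('d')): buffer="ddkxkd" (len 6), cursors c1@2 c2@2 c3@6, authorship 12...3
Authorship (.=original, N=cursor N): 1 2 . . . 3
Index 5: author = 3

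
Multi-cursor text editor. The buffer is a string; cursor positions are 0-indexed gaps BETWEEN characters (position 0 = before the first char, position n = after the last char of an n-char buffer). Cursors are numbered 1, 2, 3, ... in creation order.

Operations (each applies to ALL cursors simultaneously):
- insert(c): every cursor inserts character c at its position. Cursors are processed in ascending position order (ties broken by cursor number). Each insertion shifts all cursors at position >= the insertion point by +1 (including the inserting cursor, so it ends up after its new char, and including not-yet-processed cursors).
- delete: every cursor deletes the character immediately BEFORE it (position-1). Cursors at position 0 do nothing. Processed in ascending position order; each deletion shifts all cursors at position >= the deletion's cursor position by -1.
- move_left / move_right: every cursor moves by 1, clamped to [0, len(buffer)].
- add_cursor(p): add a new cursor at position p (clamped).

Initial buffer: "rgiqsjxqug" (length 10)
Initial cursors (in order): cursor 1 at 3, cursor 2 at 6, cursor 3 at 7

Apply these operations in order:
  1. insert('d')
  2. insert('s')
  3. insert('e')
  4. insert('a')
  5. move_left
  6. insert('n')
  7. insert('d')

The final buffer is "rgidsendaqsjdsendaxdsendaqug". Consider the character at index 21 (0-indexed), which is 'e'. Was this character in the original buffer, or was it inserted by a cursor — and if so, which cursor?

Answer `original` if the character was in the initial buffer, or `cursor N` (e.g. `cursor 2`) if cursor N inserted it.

Answer: cursor 3

Derivation:
After op 1 (insert('d')): buffer="rgidqsjdxdqug" (len 13), cursors c1@4 c2@8 c3@10, authorship ...1...2.3...
After op 2 (insert('s')): buffer="rgidsqsjdsxdsqug" (len 16), cursors c1@5 c2@10 c3@13, authorship ...11...22.33...
After op 3 (insert('e')): buffer="rgidseqsjdsexdsequg" (len 19), cursors c1@6 c2@12 c3@16, authorship ...111...222.333...
After op 4 (insert('a')): buffer="rgidseaqsjdseaxdseaqug" (len 22), cursors c1@7 c2@14 c3@19, authorship ...1111...2222.3333...
After op 5 (move_left): buffer="rgidseaqsjdseaxdseaqug" (len 22), cursors c1@6 c2@13 c3@18, authorship ...1111...2222.3333...
After op 6 (insert('n')): buffer="rgidsenaqsjdsenaxdsenaqug" (len 25), cursors c1@7 c2@15 c3@21, authorship ...11111...22222.33333...
After op 7 (insert('d')): buffer="rgidsendaqsjdsendaxdsendaqug" (len 28), cursors c1@8 c2@17 c3@24, authorship ...111111...222222.333333...
Authorship (.=original, N=cursor N): . . . 1 1 1 1 1 1 . . . 2 2 2 2 2 2 . 3 3 3 3 3 3 . . .
Index 21: author = 3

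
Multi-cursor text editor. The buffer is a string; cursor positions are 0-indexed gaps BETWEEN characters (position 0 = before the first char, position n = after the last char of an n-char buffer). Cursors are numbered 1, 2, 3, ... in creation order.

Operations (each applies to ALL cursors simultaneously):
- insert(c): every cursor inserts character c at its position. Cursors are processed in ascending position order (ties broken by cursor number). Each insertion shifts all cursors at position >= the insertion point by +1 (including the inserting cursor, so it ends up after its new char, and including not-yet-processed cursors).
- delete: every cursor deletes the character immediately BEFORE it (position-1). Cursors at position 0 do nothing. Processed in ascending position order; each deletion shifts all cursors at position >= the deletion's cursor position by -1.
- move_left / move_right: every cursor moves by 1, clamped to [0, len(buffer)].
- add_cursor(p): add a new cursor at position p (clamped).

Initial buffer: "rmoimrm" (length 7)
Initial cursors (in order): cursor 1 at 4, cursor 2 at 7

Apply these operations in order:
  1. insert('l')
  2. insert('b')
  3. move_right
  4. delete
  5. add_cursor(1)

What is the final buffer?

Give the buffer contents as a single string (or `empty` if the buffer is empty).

Answer: rmoilbrml

Derivation:
After op 1 (insert('l')): buffer="rmoilmrml" (len 9), cursors c1@5 c2@9, authorship ....1...2
After op 2 (insert('b')): buffer="rmoilbmrmlb" (len 11), cursors c1@6 c2@11, authorship ....11...22
After op 3 (move_right): buffer="rmoilbmrmlb" (len 11), cursors c1@7 c2@11, authorship ....11...22
After op 4 (delete): buffer="rmoilbrml" (len 9), cursors c1@6 c2@9, authorship ....11..2
After op 5 (add_cursor(1)): buffer="rmoilbrml" (len 9), cursors c3@1 c1@6 c2@9, authorship ....11..2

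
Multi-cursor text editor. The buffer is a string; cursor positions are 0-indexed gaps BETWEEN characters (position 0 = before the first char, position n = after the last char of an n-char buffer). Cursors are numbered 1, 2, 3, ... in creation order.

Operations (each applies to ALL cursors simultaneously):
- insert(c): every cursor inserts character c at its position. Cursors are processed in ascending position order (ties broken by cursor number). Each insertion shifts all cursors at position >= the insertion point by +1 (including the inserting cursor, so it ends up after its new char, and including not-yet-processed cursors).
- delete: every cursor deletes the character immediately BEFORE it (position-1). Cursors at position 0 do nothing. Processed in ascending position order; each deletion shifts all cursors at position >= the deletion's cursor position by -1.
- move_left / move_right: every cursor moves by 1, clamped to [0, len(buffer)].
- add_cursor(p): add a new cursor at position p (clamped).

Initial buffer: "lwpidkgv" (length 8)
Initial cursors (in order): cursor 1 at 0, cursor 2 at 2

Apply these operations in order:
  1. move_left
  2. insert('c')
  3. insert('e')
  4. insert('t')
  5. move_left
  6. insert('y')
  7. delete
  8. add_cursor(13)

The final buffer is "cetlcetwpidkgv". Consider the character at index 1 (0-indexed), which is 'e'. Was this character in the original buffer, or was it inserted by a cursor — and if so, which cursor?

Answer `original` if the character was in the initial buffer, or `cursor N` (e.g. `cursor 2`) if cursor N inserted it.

After op 1 (move_left): buffer="lwpidkgv" (len 8), cursors c1@0 c2@1, authorship ........
After op 2 (insert('c')): buffer="clcwpidkgv" (len 10), cursors c1@1 c2@3, authorship 1.2.......
After op 3 (insert('e')): buffer="celcewpidkgv" (len 12), cursors c1@2 c2@5, authorship 11.22.......
After op 4 (insert('t')): buffer="cetlcetwpidkgv" (len 14), cursors c1@3 c2@7, authorship 111.222.......
After op 5 (move_left): buffer="cetlcetwpidkgv" (len 14), cursors c1@2 c2@6, authorship 111.222.......
After op 6 (insert('y')): buffer="ceytlceytwpidkgv" (len 16), cursors c1@3 c2@8, authorship 1111.2222.......
After op 7 (delete): buffer="cetlcetwpidkgv" (len 14), cursors c1@2 c2@6, authorship 111.222.......
After op 8 (add_cursor(13)): buffer="cetlcetwpidkgv" (len 14), cursors c1@2 c2@6 c3@13, authorship 111.222.......
Authorship (.=original, N=cursor N): 1 1 1 . 2 2 2 . . . . . . .
Index 1: author = 1

Answer: cursor 1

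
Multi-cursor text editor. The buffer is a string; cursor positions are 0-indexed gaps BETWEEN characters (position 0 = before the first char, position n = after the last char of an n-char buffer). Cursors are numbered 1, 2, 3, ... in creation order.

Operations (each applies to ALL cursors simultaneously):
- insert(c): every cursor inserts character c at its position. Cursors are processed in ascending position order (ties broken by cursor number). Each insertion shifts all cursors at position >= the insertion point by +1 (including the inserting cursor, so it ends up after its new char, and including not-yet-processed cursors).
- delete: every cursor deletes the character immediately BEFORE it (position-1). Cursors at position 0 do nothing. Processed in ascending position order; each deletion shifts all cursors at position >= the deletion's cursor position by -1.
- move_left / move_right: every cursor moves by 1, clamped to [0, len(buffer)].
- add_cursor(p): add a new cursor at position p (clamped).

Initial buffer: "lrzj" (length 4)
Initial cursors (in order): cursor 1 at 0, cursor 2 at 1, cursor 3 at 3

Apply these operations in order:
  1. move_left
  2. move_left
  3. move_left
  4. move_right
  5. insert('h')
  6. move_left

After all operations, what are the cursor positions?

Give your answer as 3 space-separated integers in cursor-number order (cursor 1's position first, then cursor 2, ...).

After op 1 (move_left): buffer="lrzj" (len 4), cursors c1@0 c2@0 c3@2, authorship ....
After op 2 (move_left): buffer="lrzj" (len 4), cursors c1@0 c2@0 c3@1, authorship ....
After op 3 (move_left): buffer="lrzj" (len 4), cursors c1@0 c2@0 c3@0, authorship ....
After op 4 (move_right): buffer="lrzj" (len 4), cursors c1@1 c2@1 c3@1, authorship ....
After op 5 (insert('h')): buffer="lhhhrzj" (len 7), cursors c1@4 c2@4 c3@4, authorship .123...
After op 6 (move_left): buffer="lhhhrzj" (len 7), cursors c1@3 c2@3 c3@3, authorship .123...

Answer: 3 3 3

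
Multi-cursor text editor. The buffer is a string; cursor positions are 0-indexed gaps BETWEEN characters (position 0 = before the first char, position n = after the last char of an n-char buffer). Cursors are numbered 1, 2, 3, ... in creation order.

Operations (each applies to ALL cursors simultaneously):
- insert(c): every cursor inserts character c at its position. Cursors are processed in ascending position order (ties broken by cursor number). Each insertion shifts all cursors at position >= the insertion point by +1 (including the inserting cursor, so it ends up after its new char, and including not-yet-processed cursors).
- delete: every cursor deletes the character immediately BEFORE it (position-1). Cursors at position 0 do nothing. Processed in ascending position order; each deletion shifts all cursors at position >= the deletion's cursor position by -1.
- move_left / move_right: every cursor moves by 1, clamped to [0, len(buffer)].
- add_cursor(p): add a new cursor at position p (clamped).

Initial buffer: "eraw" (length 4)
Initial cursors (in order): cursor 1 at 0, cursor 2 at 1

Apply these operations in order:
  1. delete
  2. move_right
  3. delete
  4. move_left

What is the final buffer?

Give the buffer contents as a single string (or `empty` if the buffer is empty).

Answer: aw

Derivation:
After op 1 (delete): buffer="raw" (len 3), cursors c1@0 c2@0, authorship ...
After op 2 (move_right): buffer="raw" (len 3), cursors c1@1 c2@1, authorship ...
After op 3 (delete): buffer="aw" (len 2), cursors c1@0 c2@0, authorship ..
After op 4 (move_left): buffer="aw" (len 2), cursors c1@0 c2@0, authorship ..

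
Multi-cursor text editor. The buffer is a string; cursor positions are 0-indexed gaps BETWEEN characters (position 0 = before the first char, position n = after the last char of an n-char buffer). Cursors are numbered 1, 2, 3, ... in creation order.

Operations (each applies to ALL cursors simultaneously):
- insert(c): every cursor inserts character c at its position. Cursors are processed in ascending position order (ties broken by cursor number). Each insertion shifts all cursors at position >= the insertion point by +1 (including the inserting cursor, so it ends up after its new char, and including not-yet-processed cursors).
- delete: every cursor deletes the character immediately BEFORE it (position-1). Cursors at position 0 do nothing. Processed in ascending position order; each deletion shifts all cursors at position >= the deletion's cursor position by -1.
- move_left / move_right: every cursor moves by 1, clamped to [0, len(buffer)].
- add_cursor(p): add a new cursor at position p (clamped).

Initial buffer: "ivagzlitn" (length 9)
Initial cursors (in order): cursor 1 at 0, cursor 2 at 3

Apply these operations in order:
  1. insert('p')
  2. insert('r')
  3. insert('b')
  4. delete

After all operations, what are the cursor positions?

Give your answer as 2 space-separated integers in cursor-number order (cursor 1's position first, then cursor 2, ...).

Answer: 2 7

Derivation:
After op 1 (insert('p')): buffer="pivapgzlitn" (len 11), cursors c1@1 c2@5, authorship 1...2......
After op 2 (insert('r')): buffer="privaprgzlitn" (len 13), cursors c1@2 c2@7, authorship 11...22......
After op 3 (insert('b')): buffer="prbivaprbgzlitn" (len 15), cursors c1@3 c2@9, authorship 111...222......
After op 4 (delete): buffer="privaprgzlitn" (len 13), cursors c1@2 c2@7, authorship 11...22......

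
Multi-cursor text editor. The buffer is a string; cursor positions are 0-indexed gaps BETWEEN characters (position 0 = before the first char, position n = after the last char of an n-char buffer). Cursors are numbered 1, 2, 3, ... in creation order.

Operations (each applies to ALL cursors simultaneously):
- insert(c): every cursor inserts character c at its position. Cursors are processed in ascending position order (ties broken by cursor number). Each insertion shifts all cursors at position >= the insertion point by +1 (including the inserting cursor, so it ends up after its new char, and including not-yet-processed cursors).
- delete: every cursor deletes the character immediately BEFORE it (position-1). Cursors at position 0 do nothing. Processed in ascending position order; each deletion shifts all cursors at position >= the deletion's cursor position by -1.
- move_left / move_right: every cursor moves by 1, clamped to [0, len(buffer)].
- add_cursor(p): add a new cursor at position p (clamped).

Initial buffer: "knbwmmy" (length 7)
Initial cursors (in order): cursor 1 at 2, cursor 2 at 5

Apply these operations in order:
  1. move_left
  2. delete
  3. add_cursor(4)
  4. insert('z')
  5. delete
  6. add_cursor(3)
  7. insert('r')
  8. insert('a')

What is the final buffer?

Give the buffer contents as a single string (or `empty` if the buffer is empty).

Answer: ranbramramray

Derivation:
After op 1 (move_left): buffer="knbwmmy" (len 7), cursors c1@1 c2@4, authorship .......
After op 2 (delete): buffer="nbmmy" (len 5), cursors c1@0 c2@2, authorship .....
After op 3 (add_cursor(4)): buffer="nbmmy" (len 5), cursors c1@0 c2@2 c3@4, authorship .....
After op 4 (insert('z')): buffer="znbzmmzy" (len 8), cursors c1@1 c2@4 c3@7, authorship 1..2..3.
After op 5 (delete): buffer="nbmmy" (len 5), cursors c1@0 c2@2 c3@4, authorship .....
After op 6 (add_cursor(3)): buffer="nbmmy" (len 5), cursors c1@0 c2@2 c4@3 c3@4, authorship .....
After op 7 (insert('r')): buffer="rnbrmrmry" (len 9), cursors c1@1 c2@4 c4@6 c3@8, authorship 1..2.4.3.
After op 8 (insert('a')): buffer="ranbramramray" (len 13), cursors c1@2 c2@6 c4@9 c3@12, authorship 11..22.44.33.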